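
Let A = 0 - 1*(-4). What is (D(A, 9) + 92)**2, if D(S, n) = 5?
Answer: 9409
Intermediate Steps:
A = 4 (A = 0 + 4 = 4)
(D(A, 9) + 92)**2 = (5 + 92)**2 = 97**2 = 9409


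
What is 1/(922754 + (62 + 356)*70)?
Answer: 1/952014 ≈ 1.0504e-6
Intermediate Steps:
1/(922754 + (62 + 356)*70) = 1/(922754 + 418*70) = 1/(922754 + 29260) = 1/952014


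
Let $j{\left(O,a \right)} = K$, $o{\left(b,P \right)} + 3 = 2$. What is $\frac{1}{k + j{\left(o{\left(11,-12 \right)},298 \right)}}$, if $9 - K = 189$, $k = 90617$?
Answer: $\frac{1}{90437} \approx 1.1057 \cdot 10^{-5}$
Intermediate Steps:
$o{\left(b,P \right)} = -1$ ($o{\left(b,P \right)} = -3 + 2 = -1$)
$K = -180$ ($K = 9 - 189 = -180$)
$j{\left(O,a \right)} = -180$
$\frac{1}{k + j{\left(o{\left(11,-12 \right)},298 \right)}} = \frac{1}{90617 - 180} = \frac{1}{90437}$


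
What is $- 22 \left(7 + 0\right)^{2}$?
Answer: $-1078$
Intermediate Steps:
$- 22 \left(7 + 0\right)^{2} = - 22 \cdot 7^{2} = \left(-22\right) 49 = -1078$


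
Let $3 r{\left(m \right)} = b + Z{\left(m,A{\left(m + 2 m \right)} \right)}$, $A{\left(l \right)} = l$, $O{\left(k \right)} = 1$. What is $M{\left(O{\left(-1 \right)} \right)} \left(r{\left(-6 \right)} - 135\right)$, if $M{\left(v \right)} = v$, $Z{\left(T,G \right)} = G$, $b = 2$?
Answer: $- \frac{421}{3} \approx -140.33$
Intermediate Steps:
$r{\left(m \right)} = \frac{2}{3} + m$ ($r{\left(m \right)} = \frac{2 + \left(m + 2 m\right)}{3} = \frac{2 + 3 m}{3} = \frac{2}{3} + m$)
$M{\left(O{\left(-1 \right)} \right)} \left(r{\left(-6 \right)} - 135\right) = 1 \left(\left(\frac{2}{3} - 6\right) - 135\right) = 1 \left(- \frac{16}{3} - 135\right) = 1 \left(- \frac{421}{3}\right) = - \frac{421}{3}$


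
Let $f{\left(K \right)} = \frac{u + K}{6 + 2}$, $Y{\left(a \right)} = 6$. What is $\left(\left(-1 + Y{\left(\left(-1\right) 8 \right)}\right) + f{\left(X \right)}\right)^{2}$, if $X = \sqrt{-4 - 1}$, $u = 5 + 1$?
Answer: $\frac{\left(46 + i \sqrt{5}\right)^{2}}{64} \approx 32.984 + 3.2143 i$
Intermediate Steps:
$u = 6$
$X = i \sqrt{5}$ ($X = \sqrt{-5} = i \sqrt{5} \approx 2.2361 i$)
$f{\left(K \right)} = \frac{3}{4} + \frac{K}{8}$ ($f{\left(K \right)} = \frac{6 + K}{6 + 2} = \frac{6 + K}{8} = \left(6 + K\right) \frac{1}{8} = \frac{3}{4} + \frac{K}{8}$)
$\left(\left(-1 + Y{\left(\left(-1\right) 8 \right)}\right) + f{\left(X \right)}\right)^{2} = \left(\left(-1 + 6\right) + \left(\frac{3}{4} + \frac{i \sqrt{5}}{8}\right)\right)^{2} = \left(5 + \left(\frac{3}{4} + \frac{i \sqrt{5}}{8}\right)\right)^{2} = \left(\frac{23}{4} + \frac{i \sqrt{5}}{8}\right)^{2}$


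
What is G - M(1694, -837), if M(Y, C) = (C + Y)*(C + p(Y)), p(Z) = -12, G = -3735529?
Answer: -3007936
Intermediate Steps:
M(Y, C) = (-12 + C)*(C + Y) (M(Y, C) = (C + Y)*(C - 12) = (C + Y)*(-12 + C) = (-12 + C)*(C + Y))
G - M(1694, -837) = -3735529 - ((-837)² - 12*(-837) - 12*1694 - 837*1694) = -3735529 - (700569 + 10044 - 20328 - 1417878) = -3735529 - 1*(-727593) = -3735529 + 727593 = -3007936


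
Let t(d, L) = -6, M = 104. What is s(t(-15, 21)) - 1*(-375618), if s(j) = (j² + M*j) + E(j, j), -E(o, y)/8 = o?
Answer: 375078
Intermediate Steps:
E(o, y) = -8*o
s(j) = j² + 96*j (s(j) = (j² + 104*j) - 8*j = j² + 96*j)
s(t(-15, 21)) - 1*(-375618) = -6*(96 - 6) - 1*(-375618) = -6*90 + 375618 = -540 + 375618 = 375078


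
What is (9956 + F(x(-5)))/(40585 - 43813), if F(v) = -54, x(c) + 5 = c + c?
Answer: -4951/1614 ≈ -3.0675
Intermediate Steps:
x(c) = -5 + 2*c (x(c) = -5 + (c + c) = -5 + 2*c)
(9956 + F(x(-5)))/(40585 - 43813) = (9956 - 54)/(40585 - 43813) = 9902/(-3228) = 9902*(-1/3228) = -4951/1614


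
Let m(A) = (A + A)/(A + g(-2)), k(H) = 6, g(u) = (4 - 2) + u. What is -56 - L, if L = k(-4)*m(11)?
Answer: -68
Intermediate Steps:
g(u) = 2 + u
m(A) = 2 (m(A) = (A + A)/(A + (2 - 2)) = (2*A)/(A + 0) = (2*A)/A = 2)
L = 12 (L = 6*2 = 12)
-56 - L = -56 - 1*12 = -56 - 12 = -68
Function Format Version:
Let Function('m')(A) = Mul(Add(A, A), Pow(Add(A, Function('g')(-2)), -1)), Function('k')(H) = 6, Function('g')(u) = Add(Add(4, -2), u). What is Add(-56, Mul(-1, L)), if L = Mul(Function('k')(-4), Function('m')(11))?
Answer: -68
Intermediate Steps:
Function('g')(u) = Add(2, u)
Function('m')(A) = 2 (Function('m')(A) = Mul(Add(A, A), Pow(Add(A, Add(2, -2)), -1)) = Mul(Mul(2, A), Pow(Add(A, 0), -1)) = Mul(Mul(2, A), Pow(A, -1)) = 2)
L = 12 (L = Mul(6, 2) = 12)
Add(-56, Mul(-1, L)) = Add(-56, Mul(-1, 12)) = Add(-56, -12) = -68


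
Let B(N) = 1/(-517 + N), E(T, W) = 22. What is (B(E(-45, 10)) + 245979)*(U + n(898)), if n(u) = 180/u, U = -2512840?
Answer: -27475421626046456/44451 ≈ -6.1811e+11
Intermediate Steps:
(B(E(-45, 10)) + 245979)*(U + n(898)) = (1/(-517 + 22) + 245979)*(-2512840 + 180/898) = (1/(-495) + 245979)*(-2512840 + 180*(1/898)) = (-1/495 + 245979)*(-2512840 + 90/449) = (121759604/495)*(-1128265070/449) = -27475421626046456/44451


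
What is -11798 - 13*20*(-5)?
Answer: -10498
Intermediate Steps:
-11798 - 13*20*(-5) = -11798 - 260*(-5) = -11798 - 1*(-1300) = -11798 + 1300 = -10498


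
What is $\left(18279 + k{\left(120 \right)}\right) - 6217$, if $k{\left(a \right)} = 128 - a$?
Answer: $12070$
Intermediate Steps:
$\left(18279 + k{\left(120 \right)}\right) - 6217 = \left(18279 + \left(128 - 120\right)\right) - 6217 = \left(18279 + 8\right) - 6217 = 18287 - 6217 = 12070$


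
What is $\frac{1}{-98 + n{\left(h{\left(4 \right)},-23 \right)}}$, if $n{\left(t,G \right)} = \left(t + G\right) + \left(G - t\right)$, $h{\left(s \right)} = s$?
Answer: $- \frac{1}{144} \approx -0.0069444$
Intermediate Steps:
$n{\left(t,G \right)} = 2 G$ ($n{\left(t,G \right)} = \left(G + t\right) + \left(G - t\right) = 2 G$)
$\frac{1}{-98 + n{\left(h{\left(4 \right)},-23 \right)}} = \frac{1}{-98 + 2 \left(-23\right)} = \frac{1}{-98 - 46} = \frac{1}{-144} = - \frac{1}{144}$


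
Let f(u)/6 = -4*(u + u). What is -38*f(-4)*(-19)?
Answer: 138624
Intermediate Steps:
f(u) = -48*u (f(u) = 6*(-4*(u + u)) = 6*(-8*u) = -48*u)
-38*f(-4)*(-19) = -(-1824)*(-4)*(-19) = -38*192*(-19) = -7296*(-19) = 138624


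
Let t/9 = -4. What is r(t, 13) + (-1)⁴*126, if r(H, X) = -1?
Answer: 125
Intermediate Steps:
t = -36 (t = 9*(-4) = -36)
r(t, 13) + (-1)⁴*126 = -1 + (-1)⁴*126 = -1 + 1*126 = -1 + 126 = 125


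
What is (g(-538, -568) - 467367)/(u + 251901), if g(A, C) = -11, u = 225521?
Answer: -233689/238711 ≈ -0.97896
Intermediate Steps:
(g(-538, -568) - 467367)/(u + 251901) = (-11 - 467367)/(225521 + 251901) = -467378/477422 = -467378*1/477422 = -233689/238711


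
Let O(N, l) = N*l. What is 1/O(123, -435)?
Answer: -1/53505 ≈ -1.8690e-5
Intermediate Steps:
1/O(123, -435) = 1/(123*(-435)) = 1/(-53505) = -1/53505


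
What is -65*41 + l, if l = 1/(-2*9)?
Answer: -47971/18 ≈ -2665.1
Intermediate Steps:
l = -1/18 (l = 1/(-18) = -1/18 ≈ -0.055556)
-65*41 + l = -65*41 - 1/18 = -2665 - 1/18 = -47971/18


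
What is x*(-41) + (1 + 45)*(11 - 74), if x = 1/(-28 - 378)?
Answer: -1176547/406 ≈ -2897.9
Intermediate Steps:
x = -1/406 (x = 1/(-406) = -1/406 ≈ -0.0024631)
x*(-41) + (1 + 45)*(11 - 74) = -1/406*(-41) + (1 + 45)*(11 - 74) = 41/406 + 46*(-63) = 41/406 - 2898 = -1176547/406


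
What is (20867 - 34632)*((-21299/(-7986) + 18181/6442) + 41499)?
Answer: -7347867649305545/12861453 ≈ -5.7131e+8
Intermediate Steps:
(20867 - 34632)*((-21299/(-7986) + 18181/6442) + 41499) = -13765*((-21299*(-1/7986) + 18181*(1/6442)) + 41499) = -13765*((21299/7986 + 18181/6442) + 41499) = -13765*(70600406/12861453 + 41499) = -13765*533808038453/12861453 = -7347867649305545/12861453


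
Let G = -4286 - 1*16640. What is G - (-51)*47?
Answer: -18529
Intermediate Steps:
G = -20926 (G = -4286 - 16640 = -20926)
G - (-51)*47 = -20926 - (-51)*47 = -20926 - 1*(-2397) = -20926 + 2397 = -18529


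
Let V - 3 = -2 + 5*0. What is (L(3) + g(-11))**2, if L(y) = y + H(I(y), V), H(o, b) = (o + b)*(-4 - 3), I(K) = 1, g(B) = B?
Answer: 484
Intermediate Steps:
V = 1 (V = 3 + (-2 + 5*0) = 3 + (-2 + 0) = 3 - 2 = 1)
H(o, b) = -7*b - 7*o (H(o, b) = (b + o)*(-7) = -7*b - 7*o)
L(y) = -14 + y (L(y) = y + (-7*1 - 7*1) = y + (-7 - 7) = y - 14 = -14 + y)
(L(3) + g(-11))**2 = ((-14 + 3) - 11)**2 = (-11 - 11)**2 = (-22)**2 = 484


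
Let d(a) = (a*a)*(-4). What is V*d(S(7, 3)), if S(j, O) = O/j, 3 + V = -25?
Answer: 144/7 ≈ 20.571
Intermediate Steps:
V = -28 (V = -3 - 25 = -28)
d(a) = -4*a² (d(a) = a²*(-4) = -4*a²)
V*d(S(7, 3)) = -(-112)*(3/7)² = -(-112)*9/49 = -28*(-36/49) = 144/7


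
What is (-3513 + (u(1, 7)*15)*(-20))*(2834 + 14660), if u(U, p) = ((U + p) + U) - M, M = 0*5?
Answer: -108690222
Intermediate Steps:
M = 0
u(U, p) = p + 2*U (u(U, p) = ((U + p) + U) - 1*0 = (p + 2*U) + 0 = p + 2*U)
(-3513 + (u(1, 7)*15)*(-20))*(2834 + 14660) = (-3513 + ((7 + 2*1)*15)*(-20))*(2834 + 14660) = (-3513 + ((7 + 2)*15)*(-20))*17494 = (-3513 + (9*15)*(-20))*17494 = (-3513 + 135*(-20))*17494 = (-3513 - 2700)*17494 = -6213*17494 = -108690222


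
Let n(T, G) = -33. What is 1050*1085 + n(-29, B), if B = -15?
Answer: 1139217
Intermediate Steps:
1050*1085 + n(-29, B) = 1050*1085 - 33 = 1139250 - 33 = 1139217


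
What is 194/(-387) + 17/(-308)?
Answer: -66331/119196 ≈ -0.55649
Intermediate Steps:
194/(-387) + 17/(-308) = 194*(-1/387) + 17*(-1/308) = -194/387 - 17/308 = -66331/119196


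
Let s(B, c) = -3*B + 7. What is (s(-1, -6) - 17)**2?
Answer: 49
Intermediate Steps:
s(B, c) = 7 - 3*B
(s(-1, -6) - 17)**2 = ((7 - 3*(-1)) - 17)**2 = ((7 + 3) - 17)**2 = (10 - 17)**2 = (-7)**2 = 49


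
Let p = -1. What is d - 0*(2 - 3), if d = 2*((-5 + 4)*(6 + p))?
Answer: -10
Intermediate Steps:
d = -10 (d = 2*((-5 + 4)*(6 - 1)) = 2*(-1*5) = 2*(-5) = -10)
d - 0*(2 - 3) = -10 - 0*(2 - 3) = -10 - 0*(-1) = -10 - 12*0 = -10 + 0 = -10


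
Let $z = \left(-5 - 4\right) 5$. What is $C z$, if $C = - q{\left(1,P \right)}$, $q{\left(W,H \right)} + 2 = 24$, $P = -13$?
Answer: $990$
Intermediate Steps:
$q{\left(W,H \right)} = 22$ ($q{\left(W,H \right)} = -2 + 24 = 22$)
$z = -45$ ($z = \left(-9\right) 5 = -45$)
$C = -22$ ($C = \left(-1\right) 22 = -22$)
$C z = \left(-22\right) \left(-45\right) = 990$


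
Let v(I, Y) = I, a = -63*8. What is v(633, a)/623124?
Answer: 211/207708 ≈ 0.0010158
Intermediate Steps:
a = -504
v(633, a)/623124 = 633/623124 = 633*(1/623124) = 211/207708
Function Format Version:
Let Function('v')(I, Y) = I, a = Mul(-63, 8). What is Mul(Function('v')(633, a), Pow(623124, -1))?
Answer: Rational(211, 207708) ≈ 0.0010158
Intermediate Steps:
a = -504
Mul(Function('v')(633, a), Pow(623124, -1)) = Mul(633, Pow(623124, -1)) = Mul(633, Rational(1, 623124)) = Rational(211, 207708)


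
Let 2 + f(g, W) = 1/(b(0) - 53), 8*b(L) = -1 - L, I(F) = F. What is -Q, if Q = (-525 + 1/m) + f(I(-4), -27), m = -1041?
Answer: 233166728/442425 ≈ 527.02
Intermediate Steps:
b(L) = -⅛ - L/8 (b(L) = (-1 - L)/8 = -⅛ - L/8)
f(g, W) = -858/425 (f(g, W) = -2 + 1/((-⅛ - ⅛*0) - 53) = -2 + 1/((-⅛ + 0) - 53) = -2 + 1/(-⅛ - 53) = -2 + 1/(-425/8) = -2 - 8/425 = -858/425)
Q = -233166728/442425 (Q = (-525 + 1/(-1041)) - 858/425 = (-525 - 1/1041) - 858/425 = -546526/1041 - 858/425 = -233166728/442425 ≈ -527.02)
-Q = -1*(-233166728/442425) = 233166728/442425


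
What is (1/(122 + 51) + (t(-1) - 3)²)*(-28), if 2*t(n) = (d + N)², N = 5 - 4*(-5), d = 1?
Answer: -543617928/173 ≈ -3.1423e+6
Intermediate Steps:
N = 25 (N = 5 + 20 = 25)
t(n) = 338 (t(n) = (1 + 25)²/2 = (½)*26² = (½)*676 = 338)
(1/(122 + 51) + (t(-1) - 3)²)*(-28) = (1/(122 + 51) + (338 - 3)²)*(-28) = (1/173 + 335²)*(-28) = (1/173 + 112225)*(-28) = (19414926/173)*(-28) = -543617928/173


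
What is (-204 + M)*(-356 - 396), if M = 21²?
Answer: -178224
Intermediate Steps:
M = 441
(-204 + M)*(-356 - 396) = (-204 + 441)*(-356 - 396) = 237*(-752) = -178224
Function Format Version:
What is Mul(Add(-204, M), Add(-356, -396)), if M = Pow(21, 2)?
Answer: -178224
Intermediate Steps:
M = 441
Mul(Add(-204, M), Add(-356, -396)) = Mul(Add(-204, 441), Add(-356, -396)) = Mul(237, -752) = -178224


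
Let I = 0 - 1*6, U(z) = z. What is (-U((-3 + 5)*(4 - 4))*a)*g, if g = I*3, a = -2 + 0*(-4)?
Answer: 0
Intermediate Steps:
a = -2 (a = -2 + 0 = -2)
I = -6 (I = 0 - 6 = -6)
g = -18 (g = -6*3 = -18)
(-U((-3 + 5)*(4 - 4))*a)*g = -(-3 + 5)*(4 - 4)*(-2)*(-18) = -2*0*(-2)*(-18) = -0*(-2)*(-18) = -1*0*(-18) = 0*(-18) = 0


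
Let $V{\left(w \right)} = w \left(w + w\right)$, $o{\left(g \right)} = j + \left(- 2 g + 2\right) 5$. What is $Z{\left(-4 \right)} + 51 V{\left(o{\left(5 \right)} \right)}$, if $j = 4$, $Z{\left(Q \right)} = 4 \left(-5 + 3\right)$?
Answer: $132184$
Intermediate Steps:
$Z{\left(Q \right)} = -8$ ($Z{\left(Q \right)} = 4 \left(-2\right) = -8$)
$o{\left(g \right)} = 14 - 10 g$ ($o{\left(g \right)} = 4 + \left(- 2 g + 2\right) 5 = 4 + \left(2 - 2 g\right) 5 = 4 - \left(-10 + 10 g\right) = 14 - 10 g$)
$V{\left(w \right)} = 2 w^{2}$ ($V{\left(w \right)} = w 2 w = 2 w^{2}$)
$Z{\left(-4 \right)} + 51 V{\left(o{\left(5 \right)} \right)} = -8 + 51 \cdot 2 \left(14 - 50\right)^{2} = -8 + 51 \cdot 2 \left(-36\right)^{2} = -8 + 51 \cdot 2 \cdot 1296 = -8 + 51 \cdot 2592 = -8 + 132192 = 132184$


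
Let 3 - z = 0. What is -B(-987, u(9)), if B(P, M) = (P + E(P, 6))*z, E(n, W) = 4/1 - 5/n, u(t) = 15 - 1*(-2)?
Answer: 970216/329 ≈ 2949.0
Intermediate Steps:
z = 3 (z = 3 - 1*0 = 3 + 0 = 3)
u(t) = 17 (u(t) = 15 + 2 = 17)
E(n, W) = 4 - 5/n (E(n, W) = 4*1 - 5/n = 4 - 5/n)
B(P, M) = 12 - 15/P + 3*P (B(P, M) = (P + (4 - 5/P))*3 = (4 + P - 5/P)*3 = 12 - 15/P + 3*P)
-B(-987, u(9)) = -(12 - 15/(-987) + 3*(-987)) = -(12 - 15*(-1/987) - 2961) = -(12 + 5/329 - 2961) = -1*(-970216/329) = 970216/329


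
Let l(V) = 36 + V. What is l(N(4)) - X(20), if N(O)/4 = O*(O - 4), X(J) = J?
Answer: 16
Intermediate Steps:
N(O) = 4*O*(-4 + O) (N(O) = 4*(O*(O - 4)) = 4*(O*(-4 + O)) = 4*O*(-4 + O))
l(N(4)) - X(20) = (36 + 4*4*(-4 + 4)) - 1*20 = (36 + 4*4*0) - 20 = (36 + 0) - 20 = 36 - 20 = 16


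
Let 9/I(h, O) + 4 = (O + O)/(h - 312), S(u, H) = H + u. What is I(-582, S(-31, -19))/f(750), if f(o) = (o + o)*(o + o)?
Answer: -447/434500000 ≈ -1.0288e-6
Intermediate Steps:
I(h, O) = 9/(-4 + 2*O/(-312 + h)) (I(h, O) = 9/(-4 + (O + O)/(h - 312)) = 9/(-4 + (2*O)/(-312 + h)) = 9/(-4 + 2*O/(-312 + h)))
f(o) = 4*o**2 (f(o) = (2*o)*(2*o) = 4*o**2)
I(-582, S(-31, -19))/f(750) = (9*(-312 - 582)/(2*(624 + (-19 - 31) - 2*(-582))))/((4*750**2)) = ((9/2)*(-894)/(624 - 50 + 1164))/((4*562500)) = ((9/2)*(-894)/1738)/2250000 = ((9/2)*(1/1738)*(-894))*(1/2250000) = -4023/1738*1/2250000 = -447/434500000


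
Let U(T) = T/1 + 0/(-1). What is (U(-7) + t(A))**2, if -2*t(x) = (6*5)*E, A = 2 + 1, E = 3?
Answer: 2704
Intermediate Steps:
A = 3
U(T) = T (U(T) = T*1 + 0*(-1) = T + 0 = T)
t(x) = -45 (t(x) = -6*5*3/2 = -15*3 = -1/2*90 = -45)
(U(-7) + t(A))**2 = (-7 - 45)**2 = (-52)**2 = 2704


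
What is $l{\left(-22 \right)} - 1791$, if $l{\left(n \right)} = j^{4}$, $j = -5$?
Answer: $-1166$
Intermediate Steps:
$l{\left(n \right)} = 625$ ($l{\left(n \right)} = \left(-5\right)^{4} = 625$)
$l{\left(-22 \right)} - 1791 = 625 - 1791 = -1166$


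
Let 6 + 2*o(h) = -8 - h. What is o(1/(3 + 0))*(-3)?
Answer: 43/2 ≈ 21.500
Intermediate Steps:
o(h) = -7 - h/2 (o(h) = -3 + (-8 - h)/2 = -3 + (-4 - h/2) = -7 - h/2)
o(1/(3 + 0))*(-3) = (-7 - 1/(2*(3 + 0)))*(-3) = (-7 - 1/2/3)*(-3) = (-7 - 1/2*1/3)*(-3) = (-7 - 1/6)*(-3) = -43/6*(-3) = 43/2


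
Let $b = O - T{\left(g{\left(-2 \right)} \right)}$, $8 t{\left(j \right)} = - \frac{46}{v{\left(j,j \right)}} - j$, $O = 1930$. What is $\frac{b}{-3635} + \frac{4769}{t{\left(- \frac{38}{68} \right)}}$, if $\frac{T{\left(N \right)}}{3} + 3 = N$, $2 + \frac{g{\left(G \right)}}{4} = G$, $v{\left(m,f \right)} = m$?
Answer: $\frac{89482529901}{194606995} \approx 459.81$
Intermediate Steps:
$g{\left(G \right)} = -8 + 4 G$
$T{\left(N \right)} = -9 + 3 N$
$t{\left(j \right)} = - \frac{23}{4 j} - \frac{j}{8}$ ($t{\left(j \right)} = \frac{- \frac{46}{j} - j}{8} = \frac{- j - \frac{46}{j}}{8} = - \frac{23}{4 j} - \frac{j}{8}$)
$b = 1987$ ($b = 1930 - \left(-9 + 3 \left(-8 + 4 \left(-2\right)\right)\right) = 1930 - \left(-9 + 3 \left(-8 - 8\right)\right) = 1930 - \left(-9 + 3 \left(-16\right)\right) = 1930 - \left(-9 - 48\right) = 1930 - -57 = 1930 + 57 = 1987$)
$\frac{b}{-3635} + \frac{4769}{t{\left(- \frac{38}{68} \right)}} = \frac{1987}{-3635} + \frac{4769}{\frac{1}{8} \frac{1}{\left(-38\right) \frac{1}{68}} \left(-46 - \left(- \frac{38}{68}\right)^{2}\right)} = 1987 \left(- \frac{1}{3635}\right) + \frac{4769}{\frac{1}{8} \frac{1}{\left(-38\right) \frac{1}{68}} \left(-46 - \left(\left(-38\right) \frac{1}{68}\right)^{2}\right)} = - \frac{1987}{3635} + \frac{4769}{\frac{1}{8} \frac{1}{- \frac{19}{34}} \left(-46 - \left(- \frac{19}{34}\right)^{2}\right)} = - \frac{1987}{3635} + \frac{4769}{\frac{1}{8} \left(- \frac{34}{19}\right) \left(-46 - \frac{361}{1156}\right)} = - \frac{1987}{3635} + \frac{4769}{\frac{1}{8} \left(- \frac{34}{19}\right) \left(- \frac{53537}{1156}\right)} = - \frac{1987}{3635} + \frac{4769}{\frac{53537}{5168}} = - \frac{1987}{3635} + 4769 \cdot \frac{5168}{53537} = - \frac{1987}{3635} + \frac{24646192}{53537} = \frac{89482529901}{194606995}$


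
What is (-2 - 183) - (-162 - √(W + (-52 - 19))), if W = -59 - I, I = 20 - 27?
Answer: -23 + I*√123 ≈ -23.0 + 11.091*I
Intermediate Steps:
I = -7
W = -52 (W = -59 - 1*(-7) = -59 + 7 = -52)
(-2 - 183) - (-162 - √(W + (-52 - 19))) = (-2 - 183) - (-162 - √(-52 + (-52 - 19))) = -185 - (-162 - √(-52 - 71)) = -185 - (-162 - √(-123)) = -185 - (-162 - I*√123) = -185 + (162 + I*√123) = -23 + I*√123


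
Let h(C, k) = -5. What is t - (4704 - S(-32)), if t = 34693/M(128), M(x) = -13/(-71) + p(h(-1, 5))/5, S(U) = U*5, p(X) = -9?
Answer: -15107951/574 ≈ -26320.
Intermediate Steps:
S(U) = 5*U
M(x) = -574/355 (M(x) = -13/(-71) - 9/5 = -13*(-1/71) - 9*⅕ = 13/71 - 9/5 = -574/355)
t = -12316015/574 (t = 34693/(-574/355) = 34693*(-355/574) = -12316015/574 ≈ -21456.)
t - (4704 - S(-32)) = -12316015/574 - (4704 - 5*(-32)) = -12316015/574 - (4704 - 1*(-160)) = -12316015/574 - (4704 + 160) = -12316015/574 - 1*4864 = -12316015/574 - 4864 = -15107951/574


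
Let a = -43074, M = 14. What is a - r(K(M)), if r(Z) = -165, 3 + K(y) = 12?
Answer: -42909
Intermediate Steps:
K(y) = 9 (K(y) = -3 + 12 = 9)
a - r(K(M)) = -43074 - 1*(-165) = -43074 + 165 = -42909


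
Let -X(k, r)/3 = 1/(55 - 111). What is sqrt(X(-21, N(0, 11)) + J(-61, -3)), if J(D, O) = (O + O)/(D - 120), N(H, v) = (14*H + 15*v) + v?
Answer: sqrt(2227386)/5068 ≈ 0.29448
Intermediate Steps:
N(H, v) = 14*H + 16*v
X(k, r) = 3/56 (X(k, r) = -3/(55 - 111) = -3/(-56) = -3*(-1/56) = 3/56)
J(D, O) = 2*O/(-120 + D) (J(D, O) = (2*O)/(-120 + D) = 2*O/(-120 + D))
sqrt(X(-21, N(0, 11)) + J(-61, -3)) = sqrt(3/56 + 2*(-3)/(-120 - 61)) = sqrt(3/56 + 2*(-3)/(-181)) = sqrt(3/56 + 2*(-3)*(-1/181)) = sqrt(3/56 + 6/181) = sqrt(879/10136) = sqrt(2227386)/5068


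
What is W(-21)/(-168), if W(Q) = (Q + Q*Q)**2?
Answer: -1050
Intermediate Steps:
W(Q) = (Q + Q**2)**2
W(-21)/(-168) = ((-21)**2*(1 - 21)**2)/(-168) = (441*(-20)**2)*(-1/168) = (441*400)*(-1/168) = 176400*(-1/168) = -1050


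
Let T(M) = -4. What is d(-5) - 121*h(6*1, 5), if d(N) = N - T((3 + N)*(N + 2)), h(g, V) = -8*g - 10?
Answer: 7017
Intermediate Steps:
h(g, V) = -10 - 8*g
d(N) = 4 + N (d(N) = N - 1*(-4) = N + 4 = 4 + N)
d(-5) - 121*h(6*1, 5) = (4 - 5) - 121*(-10 - 48) = -1 - 121*(-10 - 8*6) = -1 - 121*(-10 - 48) = -1 - 121*(-58) = -1 + 7018 = 7017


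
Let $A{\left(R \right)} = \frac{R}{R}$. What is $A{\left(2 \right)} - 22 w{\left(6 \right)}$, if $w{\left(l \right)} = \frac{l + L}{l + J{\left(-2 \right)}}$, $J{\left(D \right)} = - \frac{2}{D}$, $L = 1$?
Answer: $-21$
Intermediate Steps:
$A{\left(R \right)} = 1$
$w{\left(l \right)} = 1$ ($w{\left(l \right)} = \frac{l + 1}{l - \frac{2}{-2}} = \frac{1 + l}{l - -1} = \frac{1 + l}{l + 1} = \frac{1 + l}{1 + l} = 1$)
$A{\left(2 \right)} - 22 w{\left(6 \right)} = 1 - 22 = -21$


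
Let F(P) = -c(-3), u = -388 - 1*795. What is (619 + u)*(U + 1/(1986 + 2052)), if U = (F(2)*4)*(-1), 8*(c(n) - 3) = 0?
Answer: -4554958/673 ≈ -6768.1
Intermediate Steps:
u = -1183 (u = -388 - 795 = -1183)
c(n) = 3 (c(n) = 3 + (1/8)*0 = 3 + 0 = 3)
F(P) = -3 (F(P) = -1*3 = -3)
U = 12 (U = -3*4*(-1) = -12*(-1) = 12)
(619 + u)*(U + 1/(1986 + 2052)) = (619 - 1183)*(12 + 1/(1986 + 2052)) = -564*(12 + 1/4038) = -564*48457/4038 = -4554958/673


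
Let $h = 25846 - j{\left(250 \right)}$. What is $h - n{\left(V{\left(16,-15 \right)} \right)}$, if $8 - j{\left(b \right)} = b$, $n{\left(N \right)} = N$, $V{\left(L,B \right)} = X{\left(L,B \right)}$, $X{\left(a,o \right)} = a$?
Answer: $26072$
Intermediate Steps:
$V{\left(L,B \right)} = L$
$j{\left(b \right)} = 8 - b$
$h = 26088$ ($h = 25846 - \left(8 - 250\right) = 25846 - -242 = 25846 + 242 = 26088$)
$h - n{\left(V{\left(16,-15 \right)} \right)} = 26088 - 16 = 26072$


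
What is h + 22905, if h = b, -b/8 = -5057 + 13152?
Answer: -41855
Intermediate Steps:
b = -64760 (b = -8*(-5057 + 13152) = -8*8095 = -64760)
h = -64760
h + 22905 = -64760 + 22905 = -41855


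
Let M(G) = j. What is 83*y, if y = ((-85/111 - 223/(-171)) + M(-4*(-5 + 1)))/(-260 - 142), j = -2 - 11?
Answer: 6544135/2543454 ≈ 2.5729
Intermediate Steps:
j = -13
M(G) = -13
y = 78845/2543454 (y = ((-85/111 - 223/(-171)) - 13)/(-260 - 142) = ((-85*1/111 - 223*(-1/171)) - 13)/(-402) = ((-85/111 + 223/171) - 13)*(-1/402) = (3406/6327 - 13)*(-1/402) = -78845/6327*(-1/402) = 78845/2543454 ≈ 0.030999)
83*y = 83*(78845/2543454) = 6544135/2543454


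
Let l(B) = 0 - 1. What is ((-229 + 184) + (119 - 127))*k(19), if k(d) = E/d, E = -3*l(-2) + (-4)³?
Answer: 3233/19 ≈ 170.16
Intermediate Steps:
l(B) = -1
E = -61 (E = -3*(-1) + (-4)³ = 3 - 64 = -61)
k(d) = -61/d
((-229 + 184) + (119 - 127))*k(19) = ((-229 + 184) + (119 - 127))*(-61/19) = (-45 - 8)*(-61*1/19) = -53*(-61/19) = 3233/19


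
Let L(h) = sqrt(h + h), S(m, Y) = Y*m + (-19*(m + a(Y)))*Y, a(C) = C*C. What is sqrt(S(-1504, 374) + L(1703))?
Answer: sqrt(-983833928 + sqrt(3406)) ≈ 31366.0*I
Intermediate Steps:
a(C) = C**2
S(m, Y) = Y*m + Y*(-19*m - 19*Y**2) (S(m, Y) = Y*m + (-19*(m + Y**2))*Y = Y*m + (-19*m - 19*Y**2)*Y = Y*m + Y*(-19*m - 19*Y**2))
L(h) = sqrt(2)*sqrt(h) (L(h) = sqrt(2*h) = sqrt(2)*sqrt(h))
sqrt(S(-1504, 374) + L(1703)) = sqrt(-1*374*(18*(-1504) + 19*374**2) + sqrt(2)*sqrt(1703)) = sqrt(-1*374*(-27072 + 19*139876) + sqrt(3406)) = sqrt(-1*374*(-27072 + 2657644) + sqrt(3406)) = sqrt(-1*374*2630572 + sqrt(3406)) = sqrt(-983833928 + sqrt(3406))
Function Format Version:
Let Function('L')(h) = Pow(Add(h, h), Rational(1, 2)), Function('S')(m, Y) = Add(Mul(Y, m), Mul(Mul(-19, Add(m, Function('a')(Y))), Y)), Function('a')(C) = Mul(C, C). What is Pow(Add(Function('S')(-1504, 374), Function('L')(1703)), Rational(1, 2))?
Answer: Pow(Add(-983833928, Pow(3406, Rational(1, 2))), Rational(1, 2)) ≈ Mul(31366., I)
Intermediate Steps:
Function('a')(C) = Pow(C, 2)
Function('S')(m, Y) = Add(Mul(Y, m), Mul(Y, Add(Mul(-19, m), Mul(-19, Pow(Y, 2))))) (Function('S')(m, Y) = Add(Mul(Y, m), Mul(Mul(-19, Add(m, Pow(Y, 2))), Y)) = Add(Mul(Y, m), Mul(Add(Mul(-19, m), Mul(-19, Pow(Y, 2))), Y)) = Add(Mul(Y, m), Mul(Y, Add(Mul(-19, m), Mul(-19, Pow(Y, 2))))))
Function('L')(h) = Mul(Pow(2, Rational(1, 2)), Pow(h, Rational(1, 2))) (Function('L')(h) = Pow(Mul(2, h), Rational(1, 2)) = Mul(Pow(2, Rational(1, 2)), Pow(h, Rational(1, 2))))
Pow(Add(Function('S')(-1504, 374), Function('L')(1703)), Rational(1, 2)) = Pow(Add(Mul(-1, 374, Add(Mul(18, -1504), Mul(19, Pow(374, 2)))), Mul(Pow(2, Rational(1, 2)), Pow(1703, Rational(1, 2)))), Rational(1, 2)) = Pow(Add(Mul(-1, 374, Add(-27072, Mul(19, 139876))), Pow(3406, Rational(1, 2))), Rational(1, 2)) = Pow(Add(Mul(-1, 374, Add(-27072, 2657644)), Pow(3406, Rational(1, 2))), Rational(1, 2)) = Pow(Add(Mul(-1, 374, 2630572), Pow(3406, Rational(1, 2))), Rational(1, 2)) = Pow(Add(-983833928, Pow(3406, Rational(1, 2))), Rational(1, 2))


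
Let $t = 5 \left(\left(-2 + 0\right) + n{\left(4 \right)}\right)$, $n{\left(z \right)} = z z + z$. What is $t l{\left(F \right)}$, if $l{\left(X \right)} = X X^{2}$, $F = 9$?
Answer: $65610$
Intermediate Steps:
$n{\left(z \right)} = z + z^{2}$ ($n{\left(z \right)} = z^{2} + z = z + z^{2}$)
$l{\left(X \right)} = X^{3}$
$t = 90$ ($t = 5 \left(\left(-2 + 0\right) + 4 \left(1 + 4\right)\right) = 5 \left(-2 + 4 \cdot 5\right) = 5 \left(-2 + 20\right) = 5 \cdot 18 = 90$)
$t l{\left(F \right)} = 90 \cdot 9^{3} = 90 \cdot 729 = 65610$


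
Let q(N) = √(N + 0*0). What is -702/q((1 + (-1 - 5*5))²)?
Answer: -702/25 ≈ -28.080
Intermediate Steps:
q(N) = √N (q(N) = √(N + 0) = √N)
-702/q((1 + (-1 - 5*5))²) = -702/(√((1 + (-1 - 5*5))²)) = -702/(√((1 + (-1 - 25))²)) = -702/(√((1 - 26)²)) = -702/(√((-25)²)) = -702/(√625) = -702/25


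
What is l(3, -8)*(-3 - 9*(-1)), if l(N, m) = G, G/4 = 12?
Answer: 288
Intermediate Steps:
G = 48 (G = 4*12 = 48)
l(N, m) = 48
l(3, -8)*(-3 - 9*(-1)) = 48*(-3 - 9*(-1)) = 48*(-3 + 9) = 48*6 = 288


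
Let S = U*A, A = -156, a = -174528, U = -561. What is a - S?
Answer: -262044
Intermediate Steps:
S = 87516 (S = -561*(-156) = 87516)
a - S = -174528 - 1*87516 = -174528 - 87516 = -262044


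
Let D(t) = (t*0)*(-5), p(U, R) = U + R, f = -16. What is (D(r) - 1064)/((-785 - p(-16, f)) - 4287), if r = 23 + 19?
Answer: 19/90 ≈ 0.21111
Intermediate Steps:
p(U, R) = R + U
r = 42
D(t) = 0 (D(t) = 0*(-5) = 0)
(D(r) - 1064)/((-785 - p(-16, f)) - 4287) = (0 - 1064)/((-785 - (-16 - 16)) - 4287) = -1064/((-785 - 1*(-32)) - 4287) = -1064/((-785 + 32) - 4287) = -1064/(-753 - 4287) = -1064/(-5040) = -1064*(-1/5040) = 19/90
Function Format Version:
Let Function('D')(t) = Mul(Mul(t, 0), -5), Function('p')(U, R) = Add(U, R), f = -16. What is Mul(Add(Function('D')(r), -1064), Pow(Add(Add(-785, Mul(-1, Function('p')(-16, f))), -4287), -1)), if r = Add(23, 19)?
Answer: Rational(19, 90) ≈ 0.21111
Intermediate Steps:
Function('p')(U, R) = Add(R, U)
r = 42
Function('D')(t) = 0 (Function('D')(t) = Mul(0, -5) = 0)
Mul(Add(Function('D')(r), -1064), Pow(Add(Add(-785, Mul(-1, Function('p')(-16, f))), -4287), -1)) = Mul(Add(0, -1064), Pow(Add(Add(-785, Mul(-1, Add(-16, -16))), -4287), -1)) = Mul(-1064, Pow(Add(Add(-785, Mul(-1, -32)), -4287), -1)) = Mul(-1064, Pow(Add(Add(-785, 32), -4287), -1)) = Mul(-1064, Pow(Add(-753, -4287), -1)) = Mul(-1064, Pow(-5040, -1)) = Mul(-1064, Rational(-1, 5040)) = Rational(19, 90)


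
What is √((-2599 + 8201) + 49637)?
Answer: √55239 ≈ 235.03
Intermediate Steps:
√((-2599 + 8201) + 49637) = √(5602 + 49637) = √55239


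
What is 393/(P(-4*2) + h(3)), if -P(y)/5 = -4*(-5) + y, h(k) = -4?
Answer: -393/64 ≈ -6.1406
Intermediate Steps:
P(y) = -100 - 5*y (P(y) = -5*(-4*(-5) + y) = -5*(20 + y) = -100 - 5*y)
393/(P(-4*2) + h(3)) = 393/((-100 - (-20)*2) - 4) = 393/((-100 - 5*(-8)) - 4) = 393/((-100 + 40) - 4) = 393/(-60 - 4) = 393/(-64) = -1/64*393 = -393/64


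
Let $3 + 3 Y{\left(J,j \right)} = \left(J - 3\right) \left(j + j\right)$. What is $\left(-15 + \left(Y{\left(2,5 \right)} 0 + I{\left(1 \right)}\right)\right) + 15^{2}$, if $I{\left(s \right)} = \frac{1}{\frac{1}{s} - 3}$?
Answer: $\frac{419}{2} \approx 209.5$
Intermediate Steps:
$Y{\left(J,j \right)} = -1 + \frac{2 j \left(-3 + J\right)}{3}$ ($Y{\left(J,j \right)} = -1 + \frac{\left(J - 3\right) \left(j + j\right)}{3} = -1 + \frac{\left(-3 + J\right) 2 j}{3} = -1 + \frac{2 j \left(-3 + J\right)}{3}$)
$I{\left(s \right)} = \frac{1}{-3 + \frac{1}{s}}$
$\left(-15 + \left(Y{\left(2,5 \right)} 0 + I{\left(1 \right)}\right)\right) + 15^{2} = \left(-15 + \left(\left(-1 - 10 + \frac{2}{3} \cdot 2 \cdot 5\right) 0 - 1 \frac{1}{-1 + 3 \cdot 1}\right)\right) + 15^{2} = \left(-15 + \left(\left(-1 - 10 + \frac{20}{3}\right) 0 - 1 \frac{1}{-1 + 3}\right)\right) + 225 = \left(-15 - 1 \cdot \frac{1}{2}\right) + 225 = \left(-15 + \left(0 - 1 \cdot \frac{1}{2}\right)\right) + 225 = \left(-15 + \left(0 - \frac{1}{2}\right)\right) + 225 = \left(-15 - \frac{1}{2}\right) + 225 = - \frac{31}{2} + 225 = \frac{419}{2}$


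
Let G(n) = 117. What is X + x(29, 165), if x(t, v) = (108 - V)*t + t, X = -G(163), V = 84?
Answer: 608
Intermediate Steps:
X = -117 (X = -1*117 = -117)
x(t, v) = 25*t (x(t, v) = (108 - 1*84)*t + t = (108 - 84)*t + t = 24*t + t = 25*t)
X + x(29, 165) = -117 + 25*29 = -117 + 725 = 608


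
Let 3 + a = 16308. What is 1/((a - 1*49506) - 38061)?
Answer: -1/71262 ≈ -1.4033e-5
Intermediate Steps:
a = 16305 (a = -3 + 16308 = 16305)
1/((a - 1*49506) - 38061) = 1/((16305 - 1*49506) - 38061) = 1/((16305 - 49506) - 38061) = 1/(-33201 - 38061) = 1/(-71262) = -1/71262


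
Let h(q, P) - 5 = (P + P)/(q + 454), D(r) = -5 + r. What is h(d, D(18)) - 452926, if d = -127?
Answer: -148105141/327 ≈ -4.5292e+5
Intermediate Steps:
h(q, P) = 5 + 2*P/(454 + q) (h(q, P) = 5 + (P + P)/(q + 454) = 5 + (2*P)/(454 + q) = 5 + 2*P/(454 + q))
h(d, D(18)) - 452926 = (2270 + 2*(-5 + 18) + 5*(-127))/(454 - 127) - 452926 = (2270 + 2*13 - 635)/327 - 452926 = (2270 + 26 - 635)/327 - 452926 = (1/327)*1661 - 452926 = 1661/327 - 452926 = -148105141/327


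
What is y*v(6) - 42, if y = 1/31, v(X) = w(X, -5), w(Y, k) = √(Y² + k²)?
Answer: -42 + √61/31 ≈ -41.748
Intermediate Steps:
v(X) = √(25 + X²) (v(X) = √(X² + (-5)²) = √(X² + 25) = √(25 + X²))
y = 1/31 ≈ 0.032258
y*v(6) - 42 = √(25 + 6²)/31 - 42 = √(25 + 36)/31 - 42 = √61/31 - 42 = -42 + √61/31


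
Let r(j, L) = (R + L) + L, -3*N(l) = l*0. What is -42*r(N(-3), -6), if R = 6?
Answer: 252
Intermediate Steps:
N(l) = 0 (N(l) = -l*0/3 = -⅓*0 = 0)
r(j, L) = 6 + 2*L (r(j, L) = (6 + L) + L = 6 + 2*L)
-42*r(N(-3), -6) = -42*(6 + 2*(-6)) = -42*(6 - 12) = -42*(-6) = 252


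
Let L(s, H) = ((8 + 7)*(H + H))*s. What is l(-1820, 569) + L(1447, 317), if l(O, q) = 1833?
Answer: 13762803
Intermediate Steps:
L(s, H) = 30*H*s (L(s, H) = (15*(2*H))*s = (30*H)*s = 30*H*s)
l(-1820, 569) + L(1447, 317) = 1833 + 30*317*1447 = 1833 + 13760970 = 13762803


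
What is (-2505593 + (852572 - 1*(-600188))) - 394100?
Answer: -1446933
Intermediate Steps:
(-2505593 + (852572 - 1*(-600188))) - 394100 = (-2505593 + (852572 + 600188)) - 394100 = (-2505593 + 1452760) - 394100 = -1052833 - 394100 = -1446933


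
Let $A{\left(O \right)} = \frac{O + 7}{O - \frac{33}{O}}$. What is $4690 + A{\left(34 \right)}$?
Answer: $\frac{5268264}{1123} \approx 4691.2$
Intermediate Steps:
$A{\left(O \right)} = \frac{7 + O}{O - \frac{33}{O}}$
$4690 + A{\left(34 \right)} = 4690 + \frac{34 \left(7 + 34\right)}{-33 + 34^{2}} = 4690 + 34 \frac{1}{-33 + 1156} \cdot 41 = 4690 + 34 \cdot \frac{1}{1123} \cdot 41 = 4690 + \frac{1394}{1123} = \frac{5268264}{1123}$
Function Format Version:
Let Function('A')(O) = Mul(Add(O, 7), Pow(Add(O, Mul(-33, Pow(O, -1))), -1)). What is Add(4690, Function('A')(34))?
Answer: Rational(5268264, 1123) ≈ 4691.2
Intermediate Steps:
Function('A')(O) = Mul(Pow(Add(O, Mul(-33, Pow(O, -1))), -1), Add(7, O)) (Function('A')(O) = Mul(Add(7, O), Pow(Add(O, Mul(-33, Pow(O, -1))), -1)) = Mul(Pow(Add(O, Mul(-33, Pow(O, -1))), -1), Add(7, O)))
Add(4690, Function('A')(34)) = Add(4690, Mul(34, Pow(Add(-33, Pow(34, 2)), -1), Add(7, 34))) = Add(4690, Mul(34, Pow(Add(-33, 1156), -1), 41)) = Add(4690, Mul(34, Pow(1123, -1), 41)) = Add(4690, Mul(34, Rational(1, 1123), 41)) = Add(4690, Rational(1394, 1123)) = Rational(5268264, 1123)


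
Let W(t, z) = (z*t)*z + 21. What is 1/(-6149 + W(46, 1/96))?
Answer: -4608/28237801 ≈ -0.00016319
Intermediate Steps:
W(t, z) = 21 + t*z² (W(t, z) = (t*z)*z + 21 = t*z² + 21 = 21 + t*z²)
1/(-6149 + W(46, 1/96)) = 1/(-6149 + (21 + 46*(1/96)²)) = 1/(-6149 + (21 + 46*(1/9216))) = 1/(-6149 + (21 + 23/4608)) = 1/(-6149 + 96791/4608) = 1/(-28237801/4608) = -4608/28237801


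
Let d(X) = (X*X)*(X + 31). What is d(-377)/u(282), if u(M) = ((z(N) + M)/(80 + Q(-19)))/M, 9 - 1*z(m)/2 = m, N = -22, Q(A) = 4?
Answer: -145612013274/43 ≈ -3.3863e+9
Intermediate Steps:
z(m) = 18 - 2*m
u(M) = (31/42 + M/84)/M (u(M) = (((18 - 2*(-22)) + M)/(80 + 4))/M = (((18 + 44) + M)/84)/M = ((62 + M)*(1/84))/M = (31/42 + M/84)/M)
d(X) = X²*(31 + X)
d(-377)/u(282) = ((-377)²*(31 - 377))/(((1/84)*(62 + 282)/282)) = (142129*(-346))/(((1/84)*(1/282)*344)) = -49176634/43/2961 = -49176634*2961/43 = -145612013274/43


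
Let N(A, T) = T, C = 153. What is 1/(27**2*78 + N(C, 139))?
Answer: 1/57001 ≈ 1.7544e-5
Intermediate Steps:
1/(27**2*78 + N(C, 139)) = 1/(27**2*78 + 139) = 1/(729*78 + 139) = 1/(56862 + 139) = 1/57001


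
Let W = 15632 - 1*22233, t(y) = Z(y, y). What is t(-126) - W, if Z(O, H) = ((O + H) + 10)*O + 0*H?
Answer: 37093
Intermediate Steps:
Z(O, H) = O*(10 + H + O) (Z(O, H) = ((H + O) + 10)*O + 0 = (10 + H + O)*O + 0 = O*(10 + H + O) + 0 = O*(10 + H + O))
t(y) = y*(10 + 2*y) (t(y) = y*(10 + y + y) = y*(10 + 2*y))
W = -6601 (W = 15632 - 22233 = -6601)
t(-126) - W = 2*(-126)*(5 - 126) - 1*(-6601) = 2*(-126)*(-121) + 6601 = 30492 + 6601 = 37093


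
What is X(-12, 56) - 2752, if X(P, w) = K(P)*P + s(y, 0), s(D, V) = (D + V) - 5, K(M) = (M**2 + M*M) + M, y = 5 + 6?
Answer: -6058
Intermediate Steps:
y = 11
K(M) = M + 2*M**2 (K(M) = (M**2 + M**2) + M = 2*M**2 + M = M + 2*M**2)
s(D, V) = -5 + D + V
X(P, w) = 6 + P**2*(1 + 2*P) (X(P, w) = (P*(1 + 2*P))*P + (-5 + 11 + 0) = P**2*(1 + 2*P) + 6 = 6 + P**2*(1 + 2*P))
X(-12, 56) - 2752 = (6 + (-12)**2*(1 + 2*(-12))) - 2752 = (6 + 144*(1 - 24)) - 2752 = (6 + 144*(-23)) - 2752 = (6 - 3312) - 2752 = -3306 - 2752 = -6058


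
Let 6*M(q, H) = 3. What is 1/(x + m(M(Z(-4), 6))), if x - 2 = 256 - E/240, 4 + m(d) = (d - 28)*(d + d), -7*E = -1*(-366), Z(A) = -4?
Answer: 280/63481 ≈ 0.0044108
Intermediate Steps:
M(q, H) = ½ (M(q, H) = (⅙)*3 = ½)
E = -366/7 (E = -(-1)*(-366)/7 = -⅐*366 = -366/7 ≈ -52.286)
m(d) = -4 + 2*d*(-28 + d) (m(d) = -4 + (d - 28)*(d + d) = -4 + (-28 + d)*(2*d) = -4 + 2*d*(-28 + d))
x = 72301/280 (x = 2 + (256 - (-366)/(7*240)) = 2 + (256 - 1*(-61/280)) = 2 + (256 + 61/280) = 2 + 71741/280 = 72301/280 ≈ 258.22)
1/(x + m(M(Z(-4), 6))) = 1/(72301/280 + (-4 - 56*½ + 2*(½)²)) = 1/(72301/280 + (-4 - 28 + 2*(¼))) = 1/(72301/280 + (-4 - 28 + ½)) = 1/(72301/280 - 63/2) = 1/(63481/280) = 280/63481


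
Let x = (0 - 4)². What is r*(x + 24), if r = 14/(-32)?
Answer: -35/2 ≈ -17.500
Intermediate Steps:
x = 16 (x = (-4)² = 16)
r = -7/16 (r = 14*(-1/32) = -7/16 ≈ -0.43750)
r*(x + 24) = -7*(16 + 24)/16 = -7/16*40 = -35/2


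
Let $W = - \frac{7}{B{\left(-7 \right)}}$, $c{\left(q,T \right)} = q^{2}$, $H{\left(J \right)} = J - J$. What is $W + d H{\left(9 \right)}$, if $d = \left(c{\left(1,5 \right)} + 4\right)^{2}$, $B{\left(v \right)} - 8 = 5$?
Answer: $- \frac{7}{13} \approx -0.53846$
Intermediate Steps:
$B{\left(v \right)} = 13$ ($B{\left(v \right)} = 8 + 5 = 13$)
$H{\left(J \right)} = 0$
$W = - \frac{7}{13} \approx -0.53846$
$d = 25$ ($d = \left(1^{2} + 4\right)^{2} = \left(1 + 4\right)^{2} = 5^{2} = 25$)
$W + d H{\left(9 \right)} = - \frac{7}{13} + 25 \cdot 0 = - \frac{7}{13} + 0 = - \frac{7}{13}$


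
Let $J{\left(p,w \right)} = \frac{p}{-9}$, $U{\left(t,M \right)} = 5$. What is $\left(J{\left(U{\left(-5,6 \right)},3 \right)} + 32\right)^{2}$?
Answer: $\frac{80089}{81} \approx 988.75$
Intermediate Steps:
$J{\left(p,w \right)} = - \frac{p}{9}$ ($J{\left(p,w \right)} = p \left(- \frac{1}{9}\right) = - \frac{p}{9}$)
$\left(J{\left(U{\left(-5,6 \right)},3 \right)} + 32\right)^{2} = \left(\left(- \frac{1}{9}\right) 5 + 32\right)^{2} = \left(- \frac{5}{9} + 32\right)^{2} = \left(\frac{283}{9}\right)^{2} = \frac{80089}{81}$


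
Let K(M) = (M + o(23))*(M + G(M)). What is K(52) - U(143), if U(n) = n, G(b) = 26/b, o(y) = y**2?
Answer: 60719/2 ≈ 30360.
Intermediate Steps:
K(M) = (529 + M)*(M + 26/M) (K(M) = (M + 23**2)*(M + 26/M) = (M + 529)*(M + 26/M) = (529 + M)*(M + 26/M))
K(52) - U(143) = (26 + 52**2 + 529*52 + 13754/52) - 1*143 = (26 + 2704 + 27508 + 13754*(1/52)) - 143 = (26 + 2704 + 27508 + 529/2) - 143 = 61005/2 - 143 = 60719/2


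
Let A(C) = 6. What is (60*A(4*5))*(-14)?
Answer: -5040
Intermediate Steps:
(60*A(4*5))*(-14) = (60*6)*(-14) = 360*(-14) = -5040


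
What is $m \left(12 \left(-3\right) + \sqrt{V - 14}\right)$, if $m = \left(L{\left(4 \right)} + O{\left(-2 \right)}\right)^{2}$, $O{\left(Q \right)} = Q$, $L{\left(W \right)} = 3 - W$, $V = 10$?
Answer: $-324 + 18 i \approx -324.0 + 18.0 i$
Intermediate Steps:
$m = 9$ ($m = \left(\left(3 - 4\right) - 2\right)^{2} = \left(-1 - 2\right)^{2} = \left(-3\right)^{2} = 9$)
$m \left(12 \left(-3\right) + \sqrt{V - 14}\right) = 9 \left(12 \left(-3\right) + \sqrt{10 - 14}\right) = 9 \left(-36 + \sqrt{-4}\right) = 9 \left(-36 + 2 i\right) = -324 + 18 i$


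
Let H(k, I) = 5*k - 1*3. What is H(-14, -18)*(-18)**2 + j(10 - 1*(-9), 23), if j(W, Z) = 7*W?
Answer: -23519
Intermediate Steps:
H(k, I) = -3 + 5*k (H(k, I) = 5*k - 3 = -3 + 5*k)
H(-14, -18)*(-18)**2 + j(10 - 1*(-9), 23) = (-3 + 5*(-14))*(-18)**2 + 7*(10 - 1*(-9)) = (-3 - 70)*324 + 7*(10 + 9) = -73*324 + 7*19 = -23652 + 133 = -23519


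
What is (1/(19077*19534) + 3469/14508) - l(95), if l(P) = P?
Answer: -85386004726805/901067985324 ≈ -94.761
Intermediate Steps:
(1/(19077*19534) + 3469/14508) - l(95) = (1/(19077*19534) + 3469/14508) - 1*95 = ((1/19077)*(1/19534) + 3469*(1/14508)) - 95 = (1/372650118 + 3469/14508) - 95 = 215453878975/901067985324 - 95 = -85386004726805/901067985324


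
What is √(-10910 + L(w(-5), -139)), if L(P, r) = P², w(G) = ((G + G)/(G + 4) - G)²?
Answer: 13*√235 ≈ 199.29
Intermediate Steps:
w(G) = (-G + 2*G/(4 + G))² (w(G) = ((2*G)/(4 + G) - G)² = (2*G/(4 + G) - G)² = (-G + 2*G/(4 + G))²)
√(-10910 + L(w(-5), -139)) = √(-10910 + ((-5)²*(2 - 5)²/(4 - 5)²)²) = √(-10910 + (25*(-3)²/(-1)²)²) = √(-10910 + (25*9*1)²) = √(-10910 + 225²) = √(-10910 + 50625) = √39715 = 13*√235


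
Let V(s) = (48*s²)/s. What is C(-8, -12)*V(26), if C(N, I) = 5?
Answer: 6240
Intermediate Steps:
V(s) = 48*s
C(-8, -12)*V(26) = 5*(48*26) = 5*1248 = 6240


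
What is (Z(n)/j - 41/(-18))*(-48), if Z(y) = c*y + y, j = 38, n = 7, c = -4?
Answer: -4720/57 ≈ -82.807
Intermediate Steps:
Z(y) = -3*y (Z(y) = -4*y + y = -3*y)
(Z(n)/j - 41/(-18))*(-48) = (-3*7/38 - 41/(-18))*(-48) = (-21*1/38 - 41*(-1/18))*(-48) = (-21/38 + 41/18)*(-48) = (295/171)*(-48) = -4720/57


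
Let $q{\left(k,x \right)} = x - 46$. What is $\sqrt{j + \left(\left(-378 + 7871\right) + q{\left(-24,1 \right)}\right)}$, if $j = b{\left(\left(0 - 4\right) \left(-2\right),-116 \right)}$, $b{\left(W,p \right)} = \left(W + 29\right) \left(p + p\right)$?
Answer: $4 i \sqrt{71} \approx 33.705 i$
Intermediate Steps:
$q{\left(k,x \right)} = -46 + x$ ($q{\left(k,x \right)} = x - 46 = -46 + x$)
$b{\left(W,p \right)} = 2 p \left(29 + W\right)$ ($b{\left(W,p \right)} = \left(29 + W\right) 2 p = 2 p \left(29 + W\right)$)
$j = -8584$ ($j = 2 \left(-116\right) \left(29 + \left(0 - 4\right) \left(-2\right)\right) = 2 \left(-116\right) \left(29 - -8\right) = 2 \left(-116\right) \left(29 + 8\right) = 2 \left(-116\right) 37 = -8584$)
$\sqrt{j + \left(\left(-378 + 7871\right) + q{\left(-24,1 \right)}\right)} = \sqrt{-8584 + \left(\left(-378 + 7871\right) + \left(-46 + 1\right)\right)} = \sqrt{-8584 + \left(7493 - 45\right)} = \sqrt{-8584 + 7448} = \sqrt{-1136} = 4 i \sqrt{71}$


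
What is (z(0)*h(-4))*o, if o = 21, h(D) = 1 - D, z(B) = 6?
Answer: 630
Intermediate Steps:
(z(0)*h(-4))*o = (6*(1 - 1*(-4)))*21 = (6*(1 + 4))*21 = (6*5)*21 = 30*21 = 630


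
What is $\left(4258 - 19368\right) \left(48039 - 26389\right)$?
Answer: $-327131500$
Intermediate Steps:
$\left(4258 - 19368\right) \left(48039 - 26389\right) = \left(-15110\right) 21650 = -327131500$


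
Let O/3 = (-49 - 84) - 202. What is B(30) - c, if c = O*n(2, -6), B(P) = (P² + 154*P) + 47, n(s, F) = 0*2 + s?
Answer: 7577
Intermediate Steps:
n(s, F) = s (n(s, F) = 0 + s = s)
B(P) = 47 + P² + 154*P
O = -1005 (O = 3*((-49 - 84) - 202) = 3*(-133 - 202) = 3*(-335) = -1005)
c = -2010 (c = -1005*2 = -2010)
B(30) - c = (47 + 30² + 154*30) - 1*(-2010) = (47 + 900 + 4620) + 2010 = 5567 + 2010 = 7577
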